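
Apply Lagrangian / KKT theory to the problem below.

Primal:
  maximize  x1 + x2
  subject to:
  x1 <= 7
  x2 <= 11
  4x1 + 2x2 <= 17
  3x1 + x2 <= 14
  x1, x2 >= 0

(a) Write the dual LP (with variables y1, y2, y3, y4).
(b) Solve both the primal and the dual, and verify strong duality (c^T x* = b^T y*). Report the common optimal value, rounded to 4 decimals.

The standard primal-dual pair for 'max c^T x s.t. A x <= b, x >= 0' is:
  Dual:  min b^T y  s.t.  A^T y >= c,  y >= 0.

So the dual LP is:
  minimize  7y1 + 11y2 + 17y3 + 14y4
  subject to:
    y1 + 4y3 + 3y4 >= 1
    y2 + 2y3 + y4 >= 1
    y1, y2, y3, y4 >= 0

Solving the primal: x* = (0, 8.5).
  primal value c^T x* = 8.5.
Solving the dual: y* = (0, 0, 0.5, 0).
  dual value b^T y* = 8.5.
Strong duality: c^T x* = b^T y*. Confirmed.

8.5


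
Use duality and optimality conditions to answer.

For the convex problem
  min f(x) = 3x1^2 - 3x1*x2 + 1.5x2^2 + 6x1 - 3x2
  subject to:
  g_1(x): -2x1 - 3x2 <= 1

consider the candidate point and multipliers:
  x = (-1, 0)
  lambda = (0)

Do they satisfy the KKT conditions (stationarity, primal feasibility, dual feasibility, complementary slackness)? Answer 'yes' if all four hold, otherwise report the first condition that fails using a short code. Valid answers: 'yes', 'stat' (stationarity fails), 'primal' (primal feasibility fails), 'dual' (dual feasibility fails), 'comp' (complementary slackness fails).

Gradient of f: grad f(x) = Q x + c = (0, 0)
Constraint values g_i(x) = a_i^T x - b_i:
  g_1((-1, 0)) = 1
Stationarity residual: grad f(x) + sum_i lambda_i a_i = (0, 0)
  -> stationarity OK
Primal feasibility (all g_i <= 0): FAILS
Dual feasibility (all lambda_i >= 0): OK
Complementary slackness (lambda_i * g_i(x) = 0 for all i): OK

Verdict: the first failing condition is primal_feasibility -> primal.

primal


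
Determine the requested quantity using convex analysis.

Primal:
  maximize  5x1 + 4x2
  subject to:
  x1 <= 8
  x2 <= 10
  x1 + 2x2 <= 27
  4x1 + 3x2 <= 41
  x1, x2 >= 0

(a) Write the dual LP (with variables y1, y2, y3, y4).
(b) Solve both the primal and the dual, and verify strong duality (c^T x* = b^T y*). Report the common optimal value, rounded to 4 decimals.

The standard primal-dual pair for 'max c^T x s.t. A x <= b, x >= 0' is:
  Dual:  min b^T y  s.t.  A^T y >= c,  y >= 0.

So the dual LP is:
  minimize  8y1 + 10y2 + 27y3 + 41y4
  subject to:
    y1 + y3 + 4y4 >= 5
    y2 + 2y3 + 3y4 >= 4
    y1, y2, y3, y4 >= 0

Solving the primal: x* = (2.75, 10).
  primal value c^T x* = 53.75.
Solving the dual: y* = (0, 0.25, 0, 1.25).
  dual value b^T y* = 53.75.
Strong duality: c^T x* = b^T y*. Confirmed.

53.75


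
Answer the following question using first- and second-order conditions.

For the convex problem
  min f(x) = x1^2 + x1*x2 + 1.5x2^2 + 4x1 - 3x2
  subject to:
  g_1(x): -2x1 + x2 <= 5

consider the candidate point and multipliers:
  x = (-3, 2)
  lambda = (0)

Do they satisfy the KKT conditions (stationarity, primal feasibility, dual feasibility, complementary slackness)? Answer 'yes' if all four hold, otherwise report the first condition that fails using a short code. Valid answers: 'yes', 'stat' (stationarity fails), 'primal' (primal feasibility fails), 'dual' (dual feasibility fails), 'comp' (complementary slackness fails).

Gradient of f: grad f(x) = Q x + c = (0, 0)
Constraint values g_i(x) = a_i^T x - b_i:
  g_1((-3, 2)) = 3
Stationarity residual: grad f(x) + sum_i lambda_i a_i = (0, 0)
  -> stationarity OK
Primal feasibility (all g_i <= 0): FAILS
Dual feasibility (all lambda_i >= 0): OK
Complementary slackness (lambda_i * g_i(x) = 0 for all i): OK

Verdict: the first failing condition is primal_feasibility -> primal.

primal


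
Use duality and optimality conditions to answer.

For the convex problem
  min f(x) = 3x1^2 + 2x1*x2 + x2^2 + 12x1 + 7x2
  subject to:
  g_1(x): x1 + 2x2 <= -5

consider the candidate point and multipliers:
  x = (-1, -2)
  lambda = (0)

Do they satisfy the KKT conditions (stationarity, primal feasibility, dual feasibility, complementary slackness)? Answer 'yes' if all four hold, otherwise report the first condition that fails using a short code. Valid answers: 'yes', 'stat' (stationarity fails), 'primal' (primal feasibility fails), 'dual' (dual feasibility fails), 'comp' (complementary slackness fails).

Gradient of f: grad f(x) = Q x + c = (2, 1)
Constraint values g_i(x) = a_i^T x - b_i:
  g_1((-1, -2)) = 0
Stationarity residual: grad f(x) + sum_i lambda_i a_i = (2, 1)
  -> stationarity FAILS
Primal feasibility (all g_i <= 0): OK
Dual feasibility (all lambda_i >= 0): OK
Complementary slackness (lambda_i * g_i(x) = 0 for all i): OK

Verdict: the first failing condition is stationarity -> stat.

stat


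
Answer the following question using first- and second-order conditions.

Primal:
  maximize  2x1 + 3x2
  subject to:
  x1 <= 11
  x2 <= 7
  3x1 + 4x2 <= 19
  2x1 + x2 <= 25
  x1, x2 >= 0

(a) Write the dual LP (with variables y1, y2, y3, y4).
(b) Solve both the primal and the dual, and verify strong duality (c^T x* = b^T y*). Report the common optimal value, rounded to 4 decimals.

The standard primal-dual pair for 'max c^T x s.t. A x <= b, x >= 0' is:
  Dual:  min b^T y  s.t.  A^T y >= c,  y >= 0.

So the dual LP is:
  minimize  11y1 + 7y2 + 19y3 + 25y4
  subject to:
    y1 + 3y3 + 2y4 >= 2
    y2 + 4y3 + y4 >= 3
    y1, y2, y3, y4 >= 0

Solving the primal: x* = (0, 4.75).
  primal value c^T x* = 14.25.
Solving the dual: y* = (0, 0, 0.75, 0).
  dual value b^T y* = 14.25.
Strong duality: c^T x* = b^T y*. Confirmed.

14.25


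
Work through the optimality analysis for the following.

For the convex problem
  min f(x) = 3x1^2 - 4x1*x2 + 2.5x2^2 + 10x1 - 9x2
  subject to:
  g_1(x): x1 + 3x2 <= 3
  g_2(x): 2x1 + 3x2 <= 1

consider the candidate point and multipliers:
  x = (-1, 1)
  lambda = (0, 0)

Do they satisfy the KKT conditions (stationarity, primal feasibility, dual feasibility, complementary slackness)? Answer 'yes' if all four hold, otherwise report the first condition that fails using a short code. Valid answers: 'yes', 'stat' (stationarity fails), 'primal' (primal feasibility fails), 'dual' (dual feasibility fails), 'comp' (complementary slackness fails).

Gradient of f: grad f(x) = Q x + c = (0, 0)
Constraint values g_i(x) = a_i^T x - b_i:
  g_1((-1, 1)) = -1
  g_2((-1, 1)) = 0
Stationarity residual: grad f(x) + sum_i lambda_i a_i = (0, 0)
  -> stationarity OK
Primal feasibility (all g_i <= 0): OK
Dual feasibility (all lambda_i >= 0): OK
Complementary slackness (lambda_i * g_i(x) = 0 for all i): OK

Verdict: yes, KKT holds.

yes


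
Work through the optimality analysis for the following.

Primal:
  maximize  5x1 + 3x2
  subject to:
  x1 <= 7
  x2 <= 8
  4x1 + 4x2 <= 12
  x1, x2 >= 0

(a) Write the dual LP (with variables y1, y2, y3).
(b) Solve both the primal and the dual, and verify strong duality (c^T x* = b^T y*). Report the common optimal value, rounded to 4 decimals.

The standard primal-dual pair for 'max c^T x s.t. A x <= b, x >= 0' is:
  Dual:  min b^T y  s.t.  A^T y >= c,  y >= 0.

So the dual LP is:
  minimize  7y1 + 8y2 + 12y3
  subject to:
    y1 + 4y3 >= 5
    y2 + 4y3 >= 3
    y1, y2, y3 >= 0

Solving the primal: x* = (3, 0).
  primal value c^T x* = 15.
Solving the dual: y* = (0, 0, 1.25).
  dual value b^T y* = 15.
Strong duality: c^T x* = b^T y*. Confirmed.

15


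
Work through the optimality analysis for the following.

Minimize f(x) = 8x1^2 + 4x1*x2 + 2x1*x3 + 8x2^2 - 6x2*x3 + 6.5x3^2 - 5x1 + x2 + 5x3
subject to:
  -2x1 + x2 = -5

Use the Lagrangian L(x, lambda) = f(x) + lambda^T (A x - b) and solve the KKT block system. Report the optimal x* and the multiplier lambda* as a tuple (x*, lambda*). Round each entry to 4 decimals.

Form the Lagrangian:
  L(x, lambda) = (1/2) x^T Q x + c^T x + lambda^T (A x - b)
Stationarity (grad_x L = 0): Q x + c + A^T lambda = 0.
Primal feasibility: A x = b.

This gives the KKT block system:
  [ Q   A^T ] [ x     ]   [-c ]
  [ A    0  ] [ lambda ] = [ b ]

Solving the linear system:
  x*      = (1.7674, -1.4652, -1.3328)
  lambda* = (7.3763)
  f(x*)   = 9.9578

x* = (1.7674, -1.4652, -1.3328), lambda* = (7.3763)


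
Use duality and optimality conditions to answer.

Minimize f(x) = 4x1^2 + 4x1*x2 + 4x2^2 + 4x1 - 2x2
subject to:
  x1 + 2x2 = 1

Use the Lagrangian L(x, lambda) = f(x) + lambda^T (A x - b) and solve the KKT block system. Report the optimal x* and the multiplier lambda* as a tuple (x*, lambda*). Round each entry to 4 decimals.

Form the Lagrangian:
  L(x, lambda) = (1/2) x^T Q x + c^T x + lambda^T (A x - b)
Stationarity (grad_x L = 0): Q x + c + A^T lambda = 0.
Primal feasibility: A x = b.

This gives the KKT block system:
  [ Q   A^T ] [ x     ]   [-c ]
  [ A    0  ] [ lambda ] = [ b ]

Solving the linear system:
  x*      = (-0.8333, 0.9167)
  lambda* = (-1)
  f(x*)   = -2.0833

x* = (-0.8333, 0.9167), lambda* = (-1)


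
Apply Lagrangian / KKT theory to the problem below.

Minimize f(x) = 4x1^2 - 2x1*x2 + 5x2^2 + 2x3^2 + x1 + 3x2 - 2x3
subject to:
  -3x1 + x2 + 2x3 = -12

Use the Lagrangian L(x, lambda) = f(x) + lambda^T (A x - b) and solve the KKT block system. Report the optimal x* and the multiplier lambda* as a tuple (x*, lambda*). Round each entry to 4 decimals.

Form the Lagrangian:
  L(x, lambda) = (1/2) x^T Q x + c^T x + lambda^T (A x - b)
Stationarity (grad_x L = 0): Q x + c + A^T lambda = 0.
Primal feasibility: A x = b.

This gives the KKT block system:
  [ Q   A^T ] [ x     ]   [-c ]
  [ A    0  ] [ lambda ] = [ b ]

Solving the linear system:
  x*      = (2.0864, -0.5062, -2.6173)
  lambda* = (6.2346)
  f(x*)   = 40.3086

x* = (2.0864, -0.5062, -2.6173), lambda* = (6.2346)


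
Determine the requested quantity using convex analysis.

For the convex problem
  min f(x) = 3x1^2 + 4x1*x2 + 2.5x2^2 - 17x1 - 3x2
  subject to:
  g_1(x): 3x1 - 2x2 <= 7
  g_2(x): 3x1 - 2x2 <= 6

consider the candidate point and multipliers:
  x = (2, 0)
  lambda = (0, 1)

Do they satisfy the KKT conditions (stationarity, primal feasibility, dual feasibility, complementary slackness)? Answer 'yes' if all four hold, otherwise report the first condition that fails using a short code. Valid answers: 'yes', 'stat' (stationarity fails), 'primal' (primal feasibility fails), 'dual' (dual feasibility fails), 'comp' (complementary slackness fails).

Gradient of f: grad f(x) = Q x + c = (-5, 5)
Constraint values g_i(x) = a_i^T x - b_i:
  g_1((2, 0)) = -1
  g_2((2, 0)) = 0
Stationarity residual: grad f(x) + sum_i lambda_i a_i = (-2, 3)
  -> stationarity FAILS
Primal feasibility (all g_i <= 0): OK
Dual feasibility (all lambda_i >= 0): OK
Complementary slackness (lambda_i * g_i(x) = 0 for all i): OK

Verdict: the first failing condition is stationarity -> stat.

stat


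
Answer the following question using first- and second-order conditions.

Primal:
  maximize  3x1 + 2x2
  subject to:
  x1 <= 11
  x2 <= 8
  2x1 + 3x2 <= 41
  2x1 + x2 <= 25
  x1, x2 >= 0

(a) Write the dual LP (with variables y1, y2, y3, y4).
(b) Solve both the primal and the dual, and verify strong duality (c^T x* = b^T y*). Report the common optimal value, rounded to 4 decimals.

The standard primal-dual pair for 'max c^T x s.t. A x <= b, x >= 0' is:
  Dual:  min b^T y  s.t.  A^T y >= c,  y >= 0.

So the dual LP is:
  minimize  11y1 + 8y2 + 41y3 + 25y4
  subject to:
    y1 + 2y3 + 2y4 >= 3
    y2 + 3y3 + y4 >= 2
    y1, y2, y3, y4 >= 0

Solving the primal: x* = (8.5, 8).
  primal value c^T x* = 41.5.
Solving the dual: y* = (0, 0.5, 0, 1.5).
  dual value b^T y* = 41.5.
Strong duality: c^T x* = b^T y*. Confirmed.

41.5


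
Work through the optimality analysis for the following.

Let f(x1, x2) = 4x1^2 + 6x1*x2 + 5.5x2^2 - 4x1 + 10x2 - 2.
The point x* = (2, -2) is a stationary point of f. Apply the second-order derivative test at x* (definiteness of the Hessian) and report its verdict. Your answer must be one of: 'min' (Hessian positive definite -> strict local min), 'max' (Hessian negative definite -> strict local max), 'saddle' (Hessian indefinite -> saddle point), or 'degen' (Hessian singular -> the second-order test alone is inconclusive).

Compute the Hessian H = grad^2 f:
  H = [[8, 6], [6, 11]]
Verify stationarity: grad f(x*) = H x* + g = (0, 0).
Eigenvalues of H: 3.3153, 15.6847.
Both eigenvalues > 0, so H is positive definite -> x* is a strict local min.

min


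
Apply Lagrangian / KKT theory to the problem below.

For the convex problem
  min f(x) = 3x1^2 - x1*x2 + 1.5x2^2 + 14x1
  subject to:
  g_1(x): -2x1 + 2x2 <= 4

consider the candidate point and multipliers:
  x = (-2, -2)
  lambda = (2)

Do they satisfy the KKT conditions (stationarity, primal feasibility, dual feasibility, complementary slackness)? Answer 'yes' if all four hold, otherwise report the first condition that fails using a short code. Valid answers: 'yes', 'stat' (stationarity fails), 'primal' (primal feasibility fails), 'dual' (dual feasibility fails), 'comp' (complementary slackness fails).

Gradient of f: grad f(x) = Q x + c = (4, -4)
Constraint values g_i(x) = a_i^T x - b_i:
  g_1((-2, -2)) = -4
Stationarity residual: grad f(x) + sum_i lambda_i a_i = (0, 0)
  -> stationarity OK
Primal feasibility (all g_i <= 0): OK
Dual feasibility (all lambda_i >= 0): OK
Complementary slackness (lambda_i * g_i(x) = 0 for all i): FAILS

Verdict: the first failing condition is complementary_slackness -> comp.

comp


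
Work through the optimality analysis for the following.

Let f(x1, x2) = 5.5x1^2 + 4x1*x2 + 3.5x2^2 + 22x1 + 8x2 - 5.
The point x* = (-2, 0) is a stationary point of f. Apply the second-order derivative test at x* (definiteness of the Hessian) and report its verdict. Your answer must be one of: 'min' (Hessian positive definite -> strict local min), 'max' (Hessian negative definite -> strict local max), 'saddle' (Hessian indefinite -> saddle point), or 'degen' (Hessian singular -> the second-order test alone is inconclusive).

Compute the Hessian H = grad^2 f:
  H = [[11, 4], [4, 7]]
Verify stationarity: grad f(x*) = H x* + g = (0, 0).
Eigenvalues of H: 4.5279, 13.4721.
Both eigenvalues > 0, so H is positive definite -> x* is a strict local min.

min


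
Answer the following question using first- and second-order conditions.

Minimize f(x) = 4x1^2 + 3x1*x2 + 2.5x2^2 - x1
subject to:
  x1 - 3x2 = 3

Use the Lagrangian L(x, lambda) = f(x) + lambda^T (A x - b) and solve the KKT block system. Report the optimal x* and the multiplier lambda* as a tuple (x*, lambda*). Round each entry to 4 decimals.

Form the Lagrangian:
  L(x, lambda) = (1/2) x^T Q x + c^T x + lambda^T (A x - b)
Stationarity (grad_x L = 0): Q x + c + A^T lambda = 0.
Primal feasibility: A x = b.

This gives the KKT block system:
  [ Q   A^T ] [ x     ]   [-c ]
  [ A    0  ] [ lambda ] = [ b ]

Solving the linear system:
  x*      = (0.5368, -0.8211)
  lambda* = (-0.8316)
  f(x*)   = 0.9789

x* = (0.5368, -0.8211), lambda* = (-0.8316)


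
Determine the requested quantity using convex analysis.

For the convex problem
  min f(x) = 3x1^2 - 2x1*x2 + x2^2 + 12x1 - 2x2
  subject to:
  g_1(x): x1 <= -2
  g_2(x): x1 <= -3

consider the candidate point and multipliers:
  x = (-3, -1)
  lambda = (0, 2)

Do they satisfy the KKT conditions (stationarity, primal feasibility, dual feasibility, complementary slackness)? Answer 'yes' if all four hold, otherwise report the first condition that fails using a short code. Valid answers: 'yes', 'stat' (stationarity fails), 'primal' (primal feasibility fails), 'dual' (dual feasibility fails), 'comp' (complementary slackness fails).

Gradient of f: grad f(x) = Q x + c = (-4, 2)
Constraint values g_i(x) = a_i^T x - b_i:
  g_1((-3, -1)) = -1
  g_2((-3, -1)) = 0
Stationarity residual: grad f(x) + sum_i lambda_i a_i = (-2, 2)
  -> stationarity FAILS
Primal feasibility (all g_i <= 0): OK
Dual feasibility (all lambda_i >= 0): OK
Complementary slackness (lambda_i * g_i(x) = 0 for all i): OK

Verdict: the first failing condition is stationarity -> stat.

stat


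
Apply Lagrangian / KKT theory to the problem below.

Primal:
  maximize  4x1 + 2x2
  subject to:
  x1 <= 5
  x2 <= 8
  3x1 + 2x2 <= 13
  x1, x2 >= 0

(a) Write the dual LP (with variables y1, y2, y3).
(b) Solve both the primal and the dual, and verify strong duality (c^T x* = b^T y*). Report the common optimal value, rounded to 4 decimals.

The standard primal-dual pair for 'max c^T x s.t. A x <= b, x >= 0' is:
  Dual:  min b^T y  s.t.  A^T y >= c,  y >= 0.

So the dual LP is:
  minimize  5y1 + 8y2 + 13y3
  subject to:
    y1 + 3y3 >= 4
    y2 + 2y3 >= 2
    y1, y2, y3 >= 0

Solving the primal: x* = (4.3333, 0).
  primal value c^T x* = 17.3333.
Solving the dual: y* = (0, 0, 1.3333).
  dual value b^T y* = 17.3333.
Strong duality: c^T x* = b^T y*. Confirmed.

17.3333


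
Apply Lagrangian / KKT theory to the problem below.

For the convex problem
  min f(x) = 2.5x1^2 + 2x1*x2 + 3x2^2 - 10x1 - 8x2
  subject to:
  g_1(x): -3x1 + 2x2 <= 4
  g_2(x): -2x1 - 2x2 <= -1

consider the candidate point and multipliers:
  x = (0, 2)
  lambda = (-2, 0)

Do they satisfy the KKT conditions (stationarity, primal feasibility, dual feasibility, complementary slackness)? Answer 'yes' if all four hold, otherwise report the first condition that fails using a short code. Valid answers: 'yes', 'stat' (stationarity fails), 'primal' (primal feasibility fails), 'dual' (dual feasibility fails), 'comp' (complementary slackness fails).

Gradient of f: grad f(x) = Q x + c = (-6, 4)
Constraint values g_i(x) = a_i^T x - b_i:
  g_1((0, 2)) = 0
  g_2((0, 2)) = -3
Stationarity residual: grad f(x) + sum_i lambda_i a_i = (0, 0)
  -> stationarity OK
Primal feasibility (all g_i <= 0): OK
Dual feasibility (all lambda_i >= 0): FAILS
Complementary slackness (lambda_i * g_i(x) = 0 for all i): OK

Verdict: the first failing condition is dual_feasibility -> dual.

dual


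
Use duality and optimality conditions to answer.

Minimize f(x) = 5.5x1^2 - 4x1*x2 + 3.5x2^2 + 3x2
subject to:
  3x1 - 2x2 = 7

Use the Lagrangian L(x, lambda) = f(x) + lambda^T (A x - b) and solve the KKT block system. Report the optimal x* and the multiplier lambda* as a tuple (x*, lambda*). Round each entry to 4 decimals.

Form the Lagrangian:
  L(x, lambda) = (1/2) x^T Q x + c^T x + lambda^T (A x - b)
Stationarity (grad_x L = 0): Q x + c + A^T lambda = 0.
Primal feasibility: A x = b.

This gives the KKT block system:
  [ Q   A^T ] [ x     ]   [-c ]
  [ A    0  ] [ lambda ] = [ b ]

Solving the linear system:
  x*      = (1.2373, -1.6441)
  lambda* = (-6.7288)
  f(x*)   = 21.0847

x* = (1.2373, -1.6441), lambda* = (-6.7288)


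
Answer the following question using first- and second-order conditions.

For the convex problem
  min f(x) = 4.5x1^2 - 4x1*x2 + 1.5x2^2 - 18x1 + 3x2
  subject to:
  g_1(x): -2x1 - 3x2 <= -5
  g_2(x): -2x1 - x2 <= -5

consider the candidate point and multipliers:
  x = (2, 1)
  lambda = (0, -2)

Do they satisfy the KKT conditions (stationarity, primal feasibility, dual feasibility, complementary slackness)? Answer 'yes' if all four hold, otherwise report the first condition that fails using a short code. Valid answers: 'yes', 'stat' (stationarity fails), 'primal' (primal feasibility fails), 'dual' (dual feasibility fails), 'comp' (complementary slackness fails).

Gradient of f: grad f(x) = Q x + c = (-4, -2)
Constraint values g_i(x) = a_i^T x - b_i:
  g_1((2, 1)) = -2
  g_2((2, 1)) = 0
Stationarity residual: grad f(x) + sum_i lambda_i a_i = (0, 0)
  -> stationarity OK
Primal feasibility (all g_i <= 0): OK
Dual feasibility (all lambda_i >= 0): FAILS
Complementary slackness (lambda_i * g_i(x) = 0 for all i): OK

Verdict: the first failing condition is dual_feasibility -> dual.

dual


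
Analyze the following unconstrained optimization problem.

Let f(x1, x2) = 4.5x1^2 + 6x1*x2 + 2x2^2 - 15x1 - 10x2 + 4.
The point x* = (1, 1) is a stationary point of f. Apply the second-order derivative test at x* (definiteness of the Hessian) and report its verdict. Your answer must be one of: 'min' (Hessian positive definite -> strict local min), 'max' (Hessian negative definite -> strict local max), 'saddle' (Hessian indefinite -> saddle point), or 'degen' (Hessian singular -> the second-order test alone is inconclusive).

Compute the Hessian H = grad^2 f:
  H = [[9, 6], [6, 4]]
Verify stationarity: grad f(x*) = H x* + g = (0, 0).
Eigenvalues of H: 0, 13.
H has a zero eigenvalue (singular; positive semidefinite but not definite), so H is neither positive definite, negative definite, nor indefinite. The second-order test alone is inconclusive -> degen.
(Indeed, f is constant along the null direction of H through x*, so x* is not a strict local extremum.)

degen


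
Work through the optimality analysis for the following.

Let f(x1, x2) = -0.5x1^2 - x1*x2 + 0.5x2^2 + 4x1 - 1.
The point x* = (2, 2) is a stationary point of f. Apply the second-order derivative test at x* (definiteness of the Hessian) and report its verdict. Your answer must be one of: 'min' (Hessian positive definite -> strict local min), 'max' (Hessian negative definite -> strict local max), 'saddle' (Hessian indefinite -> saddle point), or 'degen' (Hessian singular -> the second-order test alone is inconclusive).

Compute the Hessian H = grad^2 f:
  H = [[-1, -1], [-1, 1]]
Verify stationarity: grad f(x*) = H x* + g = (0, 0).
Eigenvalues of H: -1.4142, 1.4142.
Eigenvalues have mixed signs, so H is indefinite -> x* is a saddle point.

saddle


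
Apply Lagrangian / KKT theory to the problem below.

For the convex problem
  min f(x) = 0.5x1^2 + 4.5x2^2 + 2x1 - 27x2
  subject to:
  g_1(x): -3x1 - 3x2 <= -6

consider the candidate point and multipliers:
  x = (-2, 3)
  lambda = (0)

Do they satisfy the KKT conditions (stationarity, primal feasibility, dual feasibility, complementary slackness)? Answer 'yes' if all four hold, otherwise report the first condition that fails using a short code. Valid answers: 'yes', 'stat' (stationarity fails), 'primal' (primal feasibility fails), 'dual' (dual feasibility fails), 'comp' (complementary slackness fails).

Gradient of f: grad f(x) = Q x + c = (0, 0)
Constraint values g_i(x) = a_i^T x - b_i:
  g_1((-2, 3)) = 3
Stationarity residual: grad f(x) + sum_i lambda_i a_i = (0, 0)
  -> stationarity OK
Primal feasibility (all g_i <= 0): FAILS
Dual feasibility (all lambda_i >= 0): OK
Complementary slackness (lambda_i * g_i(x) = 0 for all i): OK

Verdict: the first failing condition is primal_feasibility -> primal.

primal


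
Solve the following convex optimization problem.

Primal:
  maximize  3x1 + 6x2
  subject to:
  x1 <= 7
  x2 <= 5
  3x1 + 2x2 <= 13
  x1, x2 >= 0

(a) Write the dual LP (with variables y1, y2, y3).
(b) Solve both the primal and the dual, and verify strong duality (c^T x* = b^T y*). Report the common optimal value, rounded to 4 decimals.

The standard primal-dual pair for 'max c^T x s.t. A x <= b, x >= 0' is:
  Dual:  min b^T y  s.t.  A^T y >= c,  y >= 0.

So the dual LP is:
  minimize  7y1 + 5y2 + 13y3
  subject to:
    y1 + 3y3 >= 3
    y2 + 2y3 >= 6
    y1, y2, y3 >= 0

Solving the primal: x* = (1, 5).
  primal value c^T x* = 33.
Solving the dual: y* = (0, 4, 1).
  dual value b^T y* = 33.
Strong duality: c^T x* = b^T y*. Confirmed.

33


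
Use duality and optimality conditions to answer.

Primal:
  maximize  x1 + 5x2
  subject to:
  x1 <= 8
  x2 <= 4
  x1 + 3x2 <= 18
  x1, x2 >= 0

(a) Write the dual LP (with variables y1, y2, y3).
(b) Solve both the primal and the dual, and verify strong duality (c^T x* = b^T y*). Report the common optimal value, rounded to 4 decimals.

The standard primal-dual pair for 'max c^T x s.t. A x <= b, x >= 0' is:
  Dual:  min b^T y  s.t.  A^T y >= c,  y >= 0.

So the dual LP is:
  minimize  8y1 + 4y2 + 18y3
  subject to:
    y1 + y3 >= 1
    y2 + 3y3 >= 5
    y1, y2, y3 >= 0

Solving the primal: x* = (6, 4).
  primal value c^T x* = 26.
Solving the dual: y* = (0, 2, 1).
  dual value b^T y* = 26.
Strong duality: c^T x* = b^T y*. Confirmed.

26


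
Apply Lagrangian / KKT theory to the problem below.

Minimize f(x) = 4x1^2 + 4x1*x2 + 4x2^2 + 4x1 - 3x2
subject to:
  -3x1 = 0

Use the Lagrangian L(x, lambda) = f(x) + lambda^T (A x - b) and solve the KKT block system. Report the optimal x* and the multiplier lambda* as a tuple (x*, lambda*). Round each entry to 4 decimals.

Form the Lagrangian:
  L(x, lambda) = (1/2) x^T Q x + c^T x + lambda^T (A x - b)
Stationarity (grad_x L = 0): Q x + c + A^T lambda = 0.
Primal feasibility: A x = b.

This gives the KKT block system:
  [ Q   A^T ] [ x     ]   [-c ]
  [ A    0  ] [ lambda ] = [ b ]

Solving the linear system:
  x*      = (0, 0.375)
  lambda* = (1.8333)
  f(x*)   = -0.5625

x* = (0, 0.375), lambda* = (1.8333)


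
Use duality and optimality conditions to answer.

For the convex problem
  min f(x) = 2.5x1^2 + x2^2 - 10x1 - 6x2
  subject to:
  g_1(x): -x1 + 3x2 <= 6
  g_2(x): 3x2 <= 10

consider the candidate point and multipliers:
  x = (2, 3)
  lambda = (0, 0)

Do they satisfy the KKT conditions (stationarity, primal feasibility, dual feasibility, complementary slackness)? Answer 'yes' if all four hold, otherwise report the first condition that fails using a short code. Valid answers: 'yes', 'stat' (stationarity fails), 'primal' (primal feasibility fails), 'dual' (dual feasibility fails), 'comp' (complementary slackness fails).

Gradient of f: grad f(x) = Q x + c = (0, 0)
Constraint values g_i(x) = a_i^T x - b_i:
  g_1((2, 3)) = 1
  g_2((2, 3)) = -1
Stationarity residual: grad f(x) + sum_i lambda_i a_i = (0, 0)
  -> stationarity OK
Primal feasibility (all g_i <= 0): FAILS
Dual feasibility (all lambda_i >= 0): OK
Complementary slackness (lambda_i * g_i(x) = 0 for all i): OK

Verdict: the first failing condition is primal_feasibility -> primal.

primal


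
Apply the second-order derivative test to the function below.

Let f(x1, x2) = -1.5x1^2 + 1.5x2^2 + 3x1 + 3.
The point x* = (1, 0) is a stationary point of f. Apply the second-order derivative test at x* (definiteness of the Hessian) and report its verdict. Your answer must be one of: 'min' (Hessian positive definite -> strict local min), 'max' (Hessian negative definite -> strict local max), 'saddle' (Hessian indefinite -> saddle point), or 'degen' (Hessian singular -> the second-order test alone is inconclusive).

Compute the Hessian H = grad^2 f:
  H = [[-3, 0], [0, 3]]
Verify stationarity: grad f(x*) = H x* + g = (0, 0).
Eigenvalues of H: -3, 3.
Eigenvalues have mixed signs, so H is indefinite -> x* is a saddle point.

saddle


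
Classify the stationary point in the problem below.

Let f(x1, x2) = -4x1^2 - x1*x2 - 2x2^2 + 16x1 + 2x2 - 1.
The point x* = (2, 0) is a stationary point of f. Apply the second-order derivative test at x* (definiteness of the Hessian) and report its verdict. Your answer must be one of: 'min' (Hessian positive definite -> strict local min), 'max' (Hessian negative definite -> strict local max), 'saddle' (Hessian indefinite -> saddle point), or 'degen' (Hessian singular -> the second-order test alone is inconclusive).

Compute the Hessian H = grad^2 f:
  H = [[-8, -1], [-1, -4]]
Verify stationarity: grad f(x*) = H x* + g = (0, 0).
Eigenvalues of H: -8.2361, -3.7639.
Both eigenvalues < 0, so H is negative definite -> x* is a strict local max.

max


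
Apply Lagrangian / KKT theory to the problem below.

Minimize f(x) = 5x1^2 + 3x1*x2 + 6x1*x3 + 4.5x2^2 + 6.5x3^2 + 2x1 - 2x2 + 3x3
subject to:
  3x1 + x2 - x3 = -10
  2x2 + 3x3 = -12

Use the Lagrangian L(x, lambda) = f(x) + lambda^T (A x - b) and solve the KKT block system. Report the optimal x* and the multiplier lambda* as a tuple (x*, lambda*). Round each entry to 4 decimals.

Form the Lagrangian:
  L(x, lambda) = (1/2) x^T Q x + c^T x + lambda^T (A x - b)
Stationarity (grad_x L = 0): Q x + c + A^T lambda = 0.
Primal feasibility: A x = b.

This gives the KKT block system:
  [ Q   A^T ] [ x     ]   [-c ]
  [ A    0  ] [ lambda ] = [ b ]

Solving the linear system:
  x*      = (-2.5153, -3.8725, -1.4183)
  lambda* = (14.4268, 14.9857)
  f(x*)   = 161.2778

x* = (-2.5153, -3.8725, -1.4183), lambda* = (14.4268, 14.9857)


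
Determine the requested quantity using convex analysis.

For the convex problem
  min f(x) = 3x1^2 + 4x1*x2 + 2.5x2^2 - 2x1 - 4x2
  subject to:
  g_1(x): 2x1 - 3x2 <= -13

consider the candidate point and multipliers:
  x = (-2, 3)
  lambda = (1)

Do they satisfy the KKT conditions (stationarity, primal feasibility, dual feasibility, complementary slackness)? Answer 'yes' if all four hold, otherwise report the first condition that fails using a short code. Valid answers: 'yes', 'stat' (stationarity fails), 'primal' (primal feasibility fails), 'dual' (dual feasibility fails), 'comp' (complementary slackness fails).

Gradient of f: grad f(x) = Q x + c = (-2, 3)
Constraint values g_i(x) = a_i^T x - b_i:
  g_1((-2, 3)) = 0
Stationarity residual: grad f(x) + sum_i lambda_i a_i = (0, 0)
  -> stationarity OK
Primal feasibility (all g_i <= 0): OK
Dual feasibility (all lambda_i >= 0): OK
Complementary slackness (lambda_i * g_i(x) = 0 for all i): OK

Verdict: yes, KKT holds.

yes


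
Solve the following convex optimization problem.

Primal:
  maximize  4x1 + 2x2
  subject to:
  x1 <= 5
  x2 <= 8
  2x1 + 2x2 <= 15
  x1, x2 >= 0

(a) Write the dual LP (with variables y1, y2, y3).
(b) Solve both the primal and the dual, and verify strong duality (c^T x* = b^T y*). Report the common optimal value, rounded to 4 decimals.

The standard primal-dual pair for 'max c^T x s.t. A x <= b, x >= 0' is:
  Dual:  min b^T y  s.t.  A^T y >= c,  y >= 0.

So the dual LP is:
  minimize  5y1 + 8y2 + 15y3
  subject to:
    y1 + 2y3 >= 4
    y2 + 2y3 >= 2
    y1, y2, y3 >= 0

Solving the primal: x* = (5, 2.5).
  primal value c^T x* = 25.
Solving the dual: y* = (2, 0, 1).
  dual value b^T y* = 25.
Strong duality: c^T x* = b^T y*. Confirmed.

25


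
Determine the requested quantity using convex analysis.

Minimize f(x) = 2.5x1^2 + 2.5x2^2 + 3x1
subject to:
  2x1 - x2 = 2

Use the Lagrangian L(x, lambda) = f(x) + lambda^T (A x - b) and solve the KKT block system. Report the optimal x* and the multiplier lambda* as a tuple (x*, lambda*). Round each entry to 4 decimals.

Form the Lagrangian:
  L(x, lambda) = (1/2) x^T Q x + c^T x + lambda^T (A x - b)
Stationarity (grad_x L = 0): Q x + c + A^T lambda = 0.
Primal feasibility: A x = b.

This gives the KKT block system:
  [ Q   A^T ] [ x     ]   [-c ]
  [ A    0  ] [ lambda ] = [ b ]

Solving the linear system:
  x*      = (0.68, -0.64)
  lambda* = (-3.2)
  f(x*)   = 4.22

x* = (0.68, -0.64), lambda* = (-3.2)


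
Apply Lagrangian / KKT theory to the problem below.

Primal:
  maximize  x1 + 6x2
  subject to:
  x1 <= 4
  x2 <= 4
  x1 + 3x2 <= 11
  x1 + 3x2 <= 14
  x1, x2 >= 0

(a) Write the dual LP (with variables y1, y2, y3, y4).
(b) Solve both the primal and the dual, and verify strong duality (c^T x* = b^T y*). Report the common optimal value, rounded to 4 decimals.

The standard primal-dual pair for 'max c^T x s.t. A x <= b, x >= 0' is:
  Dual:  min b^T y  s.t.  A^T y >= c,  y >= 0.

So the dual LP is:
  minimize  4y1 + 4y2 + 11y3 + 14y4
  subject to:
    y1 + y3 + y4 >= 1
    y2 + 3y3 + 3y4 >= 6
    y1, y2, y3, y4 >= 0

Solving the primal: x* = (0, 3.6667).
  primal value c^T x* = 22.
Solving the dual: y* = (0, 0, 2, 0).
  dual value b^T y* = 22.
Strong duality: c^T x* = b^T y*. Confirmed.

22


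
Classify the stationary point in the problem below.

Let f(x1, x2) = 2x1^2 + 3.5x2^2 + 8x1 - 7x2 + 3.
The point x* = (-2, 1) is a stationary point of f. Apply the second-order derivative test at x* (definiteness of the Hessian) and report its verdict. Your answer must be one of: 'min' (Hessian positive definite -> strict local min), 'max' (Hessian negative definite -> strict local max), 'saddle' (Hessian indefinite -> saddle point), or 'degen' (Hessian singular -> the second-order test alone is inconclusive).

Compute the Hessian H = grad^2 f:
  H = [[4, 0], [0, 7]]
Verify stationarity: grad f(x*) = H x* + g = (0, 0).
Eigenvalues of H: 4, 7.
Both eigenvalues > 0, so H is positive definite -> x* is a strict local min.

min


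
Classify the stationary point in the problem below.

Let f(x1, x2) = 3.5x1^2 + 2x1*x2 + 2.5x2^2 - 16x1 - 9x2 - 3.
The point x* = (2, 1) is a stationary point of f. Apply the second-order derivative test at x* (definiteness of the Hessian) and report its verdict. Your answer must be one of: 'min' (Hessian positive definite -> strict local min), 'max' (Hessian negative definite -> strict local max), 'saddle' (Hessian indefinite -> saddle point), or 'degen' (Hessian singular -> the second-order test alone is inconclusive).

Compute the Hessian H = grad^2 f:
  H = [[7, 2], [2, 5]]
Verify stationarity: grad f(x*) = H x* + g = (0, 0).
Eigenvalues of H: 3.7639, 8.2361.
Both eigenvalues > 0, so H is positive definite -> x* is a strict local min.

min


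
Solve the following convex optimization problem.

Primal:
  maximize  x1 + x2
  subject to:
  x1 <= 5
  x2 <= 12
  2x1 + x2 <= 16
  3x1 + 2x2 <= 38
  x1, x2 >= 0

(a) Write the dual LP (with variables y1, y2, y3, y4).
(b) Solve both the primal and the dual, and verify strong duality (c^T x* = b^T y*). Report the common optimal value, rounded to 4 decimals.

The standard primal-dual pair for 'max c^T x s.t. A x <= b, x >= 0' is:
  Dual:  min b^T y  s.t.  A^T y >= c,  y >= 0.

So the dual LP is:
  minimize  5y1 + 12y2 + 16y3 + 38y4
  subject to:
    y1 + 2y3 + 3y4 >= 1
    y2 + y3 + 2y4 >= 1
    y1, y2, y3, y4 >= 0

Solving the primal: x* = (2, 12).
  primal value c^T x* = 14.
Solving the dual: y* = (0, 0.5, 0.5, 0).
  dual value b^T y* = 14.
Strong duality: c^T x* = b^T y*. Confirmed.

14


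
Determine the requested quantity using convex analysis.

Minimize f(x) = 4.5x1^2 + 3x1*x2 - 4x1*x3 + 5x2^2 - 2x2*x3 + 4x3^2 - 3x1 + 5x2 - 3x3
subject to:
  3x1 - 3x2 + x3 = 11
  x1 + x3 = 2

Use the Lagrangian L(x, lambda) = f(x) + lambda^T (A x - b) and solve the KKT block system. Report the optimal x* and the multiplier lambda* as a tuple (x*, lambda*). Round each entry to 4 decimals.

Form the Lagrangian:
  L(x, lambda) = (1/2) x^T Q x + c^T x + lambda^T (A x - b)
Stationarity (grad_x L = 0): Q x + c + A^T lambda = 0.
Primal feasibility: A x = b.

This gives the KKT block system:
  [ Q   A^T ] [ x     ]   [-c ]
  [ A    0  ] [ lambda ] = [ b ]

Solving the linear system:
  x*      = (1.6154, -1.9231, 0.3846)
  lambda* = (-3.3846, 5.9231)
  f(x*)   = 4.8846

x* = (1.6154, -1.9231, 0.3846), lambda* = (-3.3846, 5.9231)


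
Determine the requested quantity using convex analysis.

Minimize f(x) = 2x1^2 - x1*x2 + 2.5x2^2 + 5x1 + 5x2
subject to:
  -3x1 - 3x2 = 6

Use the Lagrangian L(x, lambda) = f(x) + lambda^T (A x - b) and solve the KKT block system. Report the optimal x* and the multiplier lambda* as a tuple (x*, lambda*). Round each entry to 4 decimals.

Form the Lagrangian:
  L(x, lambda) = (1/2) x^T Q x + c^T x + lambda^T (A x - b)
Stationarity (grad_x L = 0): Q x + c + A^T lambda = 0.
Primal feasibility: A x = b.

This gives the KKT block system:
  [ Q   A^T ] [ x     ]   [-c ]
  [ A    0  ] [ lambda ] = [ b ]

Solving the linear system:
  x*      = (-1.0909, -0.9091)
  lambda* = (0.5152)
  f(x*)   = -6.5455

x* = (-1.0909, -0.9091), lambda* = (0.5152)


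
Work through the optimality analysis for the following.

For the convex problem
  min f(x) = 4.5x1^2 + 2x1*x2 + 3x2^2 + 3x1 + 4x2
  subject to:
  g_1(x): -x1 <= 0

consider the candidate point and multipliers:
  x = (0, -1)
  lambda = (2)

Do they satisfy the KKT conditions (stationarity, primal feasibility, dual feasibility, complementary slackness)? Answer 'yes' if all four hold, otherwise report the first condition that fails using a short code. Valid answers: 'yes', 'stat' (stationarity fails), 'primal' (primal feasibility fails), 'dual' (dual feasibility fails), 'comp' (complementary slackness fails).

Gradient of f: grad f(x) = Q x + c = (1, -2)
Constraint values g_i(x) = a_i^T x - b_i:
  g_1((0, -1)) = 0
Stationarity residual: grad f(x) + sum_i lambda_i a_i = (-1, -2)
  -> stationarity FAILS
Primal feasibility (all g_i <= 0): OK
Dual feasibility (all lambda_i >= 0): OK
Complementary slackness (lambda_i * g_i(x) = 0 for all i): OK

Verdict: the first failing condition is stationarity -> stat.

stat


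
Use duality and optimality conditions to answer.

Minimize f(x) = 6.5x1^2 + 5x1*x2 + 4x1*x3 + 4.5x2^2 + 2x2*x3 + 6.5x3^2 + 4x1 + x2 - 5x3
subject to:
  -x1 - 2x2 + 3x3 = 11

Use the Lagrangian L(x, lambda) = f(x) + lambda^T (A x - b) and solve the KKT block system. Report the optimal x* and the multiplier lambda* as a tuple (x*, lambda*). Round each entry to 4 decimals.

Form the Lagrangian:
  L(x, lambda) = (1/2) x^T Q x + c^T x + lambda^T (A x - b)
Stationarity (grad_x L = 0): Q x + c + A^T lambda = 0.
Primal feasibility: A x = b.

This gives the KKT block system:
  [ Q   A^T ] [ x     ]   [-c ]
  [ A    0  ] [ lambda ] = [ b ]

Solving the linear system:
  x*      = (-0.933, -1.508, 2.3503)
  lambda* = (-6.2685)
  f(x*)   = 25.981

x* = (-0.933, -1.508, 2.3503), lambda* = (-6.2685)


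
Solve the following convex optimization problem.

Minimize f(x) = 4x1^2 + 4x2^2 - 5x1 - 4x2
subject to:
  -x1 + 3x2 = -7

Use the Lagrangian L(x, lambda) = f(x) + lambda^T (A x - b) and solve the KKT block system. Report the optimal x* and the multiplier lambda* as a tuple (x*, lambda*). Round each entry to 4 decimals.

Form the Lagrangian:
  L(x, lambda) = (1/2) x^T Q x + c^T x + lambda^T (A x - b)
Stationarity (grad_x L = 0): Q x + c + A^T lambda = 0.
Primal feasibility: A x = b.

This gives the KKT block system:
  [ Q   A^T ] [ x     ]   [-c ]
  [ A    0  ] [ lambda ] = [ b ]

Solving the linear system:
  x*      = (1.4125, -1.8625)
  lambda* = (6.3)
  f(x*)   = 22.2437

x* = (1.4125, -1.8625), lambda* = (6.3)


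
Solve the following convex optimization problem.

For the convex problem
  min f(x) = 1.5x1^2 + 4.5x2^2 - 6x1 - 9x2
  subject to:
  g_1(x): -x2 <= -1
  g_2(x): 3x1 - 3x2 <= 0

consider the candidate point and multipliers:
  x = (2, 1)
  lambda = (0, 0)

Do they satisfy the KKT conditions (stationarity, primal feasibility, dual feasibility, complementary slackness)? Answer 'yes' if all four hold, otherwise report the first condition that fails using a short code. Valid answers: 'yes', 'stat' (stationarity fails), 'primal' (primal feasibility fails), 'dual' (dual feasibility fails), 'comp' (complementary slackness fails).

Gradient of f: grad f(x) = Q x + c = (0, 0)
Constraint values g_i(x) = a_i^T x - b_i:
  g_1((2, 1)) = 0
  g_2((2, 1)) = 3
Stationarity residual: grad f(x) + sum_i lambda_i a_i = (0, 0)
  -> stationarity OK
Primal feasibility (all g_i <= 0): FAILS
Dual feasibility (all lambda_i >= 0): OK
Complementary slackness (lambda_i * g_i(x) = 0 for all i): OK

Verdict: the first failing condition is primal_feasibility -> primal.

primal


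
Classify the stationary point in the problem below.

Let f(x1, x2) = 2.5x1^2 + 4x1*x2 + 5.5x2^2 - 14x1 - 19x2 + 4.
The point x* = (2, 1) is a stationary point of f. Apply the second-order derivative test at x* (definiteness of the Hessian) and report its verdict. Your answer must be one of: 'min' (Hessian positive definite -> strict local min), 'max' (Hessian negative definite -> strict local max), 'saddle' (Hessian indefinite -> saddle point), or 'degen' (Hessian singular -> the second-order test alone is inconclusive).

Compute the Hessian H = grad^2 f:
  H = [[5, 4], [4, 11]]
Verify stationarity: grad f(x*) = H x* + g = (0, 0).
Eigenvalues of H: 3, 13.
Both eigenvalues > 0, so H is positive definite -> x* is a strict local min.

min


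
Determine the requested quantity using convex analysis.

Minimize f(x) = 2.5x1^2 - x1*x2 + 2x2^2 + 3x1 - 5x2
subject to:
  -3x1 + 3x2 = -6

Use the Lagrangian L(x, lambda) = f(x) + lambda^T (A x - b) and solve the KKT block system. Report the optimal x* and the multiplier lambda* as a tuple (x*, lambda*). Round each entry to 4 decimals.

Form the Lagrangian:
  L(x, lambda) = (1/2) x^T Q x + c^T x + lambda^T (A x - b)
Stationarity (grad_x L = 0): Q x + c + A^T lambda = 0.
Primal feasibility: A x = b.

This gives the KKT block system:
  [ Q   A^T ] [ x     ]   [-c ]
  [ A    0  ] [ lambda ] = [ b ]

Solving the linear system:
  x*      = (1.1429, -0.8571)
  lambda* = (3.1905)
  f(x*)   = 13.4286

x* = (1.1429, -0.8571), lambda* = (3.1905)
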